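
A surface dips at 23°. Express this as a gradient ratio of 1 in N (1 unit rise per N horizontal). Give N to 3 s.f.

1 in 2.36

1 : N means tan θ = 1/N, so N = 1/tan 23° = 1/0.4245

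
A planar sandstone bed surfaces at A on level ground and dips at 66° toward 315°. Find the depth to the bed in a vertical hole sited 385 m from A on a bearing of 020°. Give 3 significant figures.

The hole lies 65° from the dip direction, so the down-dip offset is 385 × cos 65° = 162.71 m.
Depth = down-dip offset × tan(dip) = 162.71 × tan 66° = 162.71 × 2.2460
Depth = 365.45 m

365 m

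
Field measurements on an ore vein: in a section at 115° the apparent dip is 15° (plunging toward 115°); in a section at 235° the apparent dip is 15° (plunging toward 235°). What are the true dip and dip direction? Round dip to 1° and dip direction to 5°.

The two traces are lines in the plane: v₁ = (sin 115°·cos 15°, cos 115°·cos 15°, −sin 15°), v₂ = (sin 235°·cos 15°, cos 235°·cos 15°, −sin 15°).
n = v₁ × v₂ = (0.038, -0.431, 0.808) (taken with n_z > 0).
tan δ = √(n_x²+n_y²)/n_z = 0.433/0.808, so δ = 28.2°.
The horizontal component of n points toward azimuth atan2(n_x, n_y) = 175°, the dip direction.

true dip 28°, dip direction 175°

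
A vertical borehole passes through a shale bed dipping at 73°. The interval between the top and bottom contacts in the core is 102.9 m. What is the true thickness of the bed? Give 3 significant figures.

True thickness t = h · cos(dip) = 102.9 × cos 73°
t = 102.9 × 0.2924 = 30.085 m

30.1 m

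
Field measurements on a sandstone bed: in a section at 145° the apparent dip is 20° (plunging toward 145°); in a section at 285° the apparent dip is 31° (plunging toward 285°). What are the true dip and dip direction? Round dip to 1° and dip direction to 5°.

Each apparent-dip line lies in the plane. As unit vectors (x east, y north, z up), v₁ plunges 20°→145° and v₂ plunges 31°→285°.
Cross product v₁ × v₂ gives the pole to the plane: n ∝ (-0.472, -0.561, 0.518).
True dip = arccos(n_z / |n|) = arccos(0.5768) = 54.8°.
The horizontal component of n points toward azimuth atan2(n_x, n_y) = 220°, the dip direction.

true dip 55°, dip direction 220°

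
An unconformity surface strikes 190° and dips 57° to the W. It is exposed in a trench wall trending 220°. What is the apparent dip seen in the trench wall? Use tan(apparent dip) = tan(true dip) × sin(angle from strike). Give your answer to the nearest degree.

The strike is 190° and the section trends 220°; the acute angle between them is β = 30°.
tan α = tan 57° × sin 30° = 1.5399 × 0.5000 = 0.7699
α = arctan(0.7699) = 37.59°

38°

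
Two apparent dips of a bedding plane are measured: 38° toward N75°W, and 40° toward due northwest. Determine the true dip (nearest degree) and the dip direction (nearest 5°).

true dip 40°, dip direction 310°

Represent each trace as a vector plunging at its apparent dip toward its trend (east-north-up frame): v₁ = (-0.761, 0.204, -0.616), v₂ = (-0.542, 0.542, -0.643).
n = v₁ × v₂ = (-0.202, 0.156, 0.302) (taken with n_z > 0).
True dip = arccos(n_z / |n|) = arccos(0.7634) = 40.2°.
Dip direction = atan2(-0.202, 0.156) = 308° (azimuth of n's horizontal projection).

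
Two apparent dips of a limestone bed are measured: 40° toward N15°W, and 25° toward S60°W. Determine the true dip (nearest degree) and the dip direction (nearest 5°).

Represent each trace as a vector plunging at its apparent dip toward its trend (east-north-up frame): v₁ = (-0.198, 0.740, -0.643), v₂ = (-0.785, -0.453, -0.423).
n = v₁ × v₂ = (-0.604, 0.421, 0.671) (taken with n_z > 0).
True dip = arccos(n_z / |n|) = arccos(0.6735) = 47.7°.
Dip direction = azimuth of (n_x, n_y) = atan2(-0.604, 0.421) = 305°.

true dip 48°, dip direction 305°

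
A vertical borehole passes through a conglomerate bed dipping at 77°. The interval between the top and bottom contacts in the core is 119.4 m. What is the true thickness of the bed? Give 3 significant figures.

26.9 m

True thickness t = h · cos(dip) = 119.4 × cos 77°
t = 119.4 × 0.2250 = 26.859 m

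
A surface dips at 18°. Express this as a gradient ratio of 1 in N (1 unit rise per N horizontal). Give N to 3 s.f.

1 : N means tan θ = 1/N, so N = 1/tan 18° = 1/0.3249

1 in 3.08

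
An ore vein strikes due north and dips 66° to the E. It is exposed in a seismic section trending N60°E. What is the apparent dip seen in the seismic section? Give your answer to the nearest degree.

Angle between strike (due north) and section (N60°E): β = 60°.
tan α = tan 66° × sin 60° = 2.2460 × 0.8660 = 1.9451
apparent dip = arctan 1.9451 = 62.79°

63°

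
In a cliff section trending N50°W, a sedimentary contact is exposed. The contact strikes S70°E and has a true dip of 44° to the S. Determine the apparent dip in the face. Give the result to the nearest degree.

18°

The strike is S70°E and the section trends N50°W; the acute angle between them is β = 20°.
tan α = tan 44° × sin 20° = 0.9657 × 0.3420 = 0.3303
apparent dip = arctan 0.3303 = 18.28°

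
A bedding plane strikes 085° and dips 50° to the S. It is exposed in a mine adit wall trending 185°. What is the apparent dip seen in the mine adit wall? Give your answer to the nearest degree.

50°

Angle between strike (085°) and section (185°): β = 80°.
tan α = tan 50° × sin 80° = 1.1918 × 0.9848 = 1.1736
apparent dip = arctan 1.1736 = 49.57°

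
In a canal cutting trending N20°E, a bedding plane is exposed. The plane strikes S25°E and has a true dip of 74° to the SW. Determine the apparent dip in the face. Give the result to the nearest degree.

The section lies 45° from the strike.
tan(apparent dip) = tan 74° · sin 45° = 2.4660
α = arctan(2.4660) = 67.93°

68°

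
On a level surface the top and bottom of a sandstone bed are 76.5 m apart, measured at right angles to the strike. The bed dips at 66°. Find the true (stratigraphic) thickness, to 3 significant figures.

True thickness t = w · sin(dip) = 76.5 × sin 66°
t = 76.5 × 0.9135 = 69.886 m

69.9 m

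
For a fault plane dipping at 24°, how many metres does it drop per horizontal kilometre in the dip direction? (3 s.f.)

445 m

drop per km = 1000 × tan 24° = 1000 × 0.4452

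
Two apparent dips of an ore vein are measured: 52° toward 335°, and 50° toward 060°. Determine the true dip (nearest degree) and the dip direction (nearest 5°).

true dip 59°, dip direction 015°

The two traces are lines in the plane: v₁ = (sin 335°·cos 52°, cos 335°·cos 52°, −sin 52°), v₂ = (sin 60°·cos 50°, cos 60°·cos 50°, −sin 50°).
The plane normal is n = v₁ × v₂ ∝ (0.174, 0.638, 0.394).
tan δ = √(n_x²+n_y²)/n_z = 0.661/0.394, so δ = 59.2°.
Dip direction = azimuth of (n_x, n_y) = atan2(0.174, 0.638) = 15°.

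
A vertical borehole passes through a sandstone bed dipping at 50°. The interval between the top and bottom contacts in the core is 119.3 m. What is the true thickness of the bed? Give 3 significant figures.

76.7 m

True thickness t = h · cos(dip) = 119.3 × cos 50°
t = 119.3 × 0.6428 = 76.685 m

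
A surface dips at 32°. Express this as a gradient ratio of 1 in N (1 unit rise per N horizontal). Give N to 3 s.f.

1 in 1.60

1 : N means tan θ = 1/N, so N = 1/tan 32° = 1/0.6249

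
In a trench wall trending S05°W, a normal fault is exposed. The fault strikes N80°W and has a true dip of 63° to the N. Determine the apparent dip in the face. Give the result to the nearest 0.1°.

62.9°

The strike is N80°W and the section trends S05°W; the acute angle between them is β = 85°.
tan α = tan 63° × sin 85° = 1.9626 × 0.9962 = 1.9551
apparent dip = arctan 1.9551 = 62.91°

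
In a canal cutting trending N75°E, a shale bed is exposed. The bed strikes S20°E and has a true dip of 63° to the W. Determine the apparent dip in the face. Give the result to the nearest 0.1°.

62.9°

The section lies 85° from the strike.
tan(apparent dip) = tan 63° · sin 85° = 1.9551
α = arctan(1.9551) = 62.91°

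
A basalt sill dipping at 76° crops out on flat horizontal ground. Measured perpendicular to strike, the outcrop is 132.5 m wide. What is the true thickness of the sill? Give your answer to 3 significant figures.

True thickness t = w · sin(dip) = 132.5 × sin 76°
t = 132.5 × 0.9703 = 128.564 m

129 m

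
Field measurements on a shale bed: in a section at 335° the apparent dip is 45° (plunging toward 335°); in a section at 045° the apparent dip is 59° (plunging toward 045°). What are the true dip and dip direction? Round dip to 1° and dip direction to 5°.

true dip 60°, dip direction 030°

The two traces are lines in the plane: v₁ = (sin 335°·cos 45°, cos 335°·cos 45°, −sin 45°), v₂ = (sin 45°·cos 59°, cos 45°·cos 59°, −sin 59°).
n = v₁ × v₂ = (0.292, 0.514, 0.342) (taken with n_z > 0).
tan δ = √(n_x²+n_y²)/n_z = 0.591/0.342, so δ = 59.9°.
Dip direction = atan2(0.292, 0.514) = 30° (azimuth of n's horizontal projection).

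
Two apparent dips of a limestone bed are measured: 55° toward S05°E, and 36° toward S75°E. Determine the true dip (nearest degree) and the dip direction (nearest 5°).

true dip 55°, dip direction 165°

The two traces are lines in the plane: v₁ = (sin 175°·cos 55°, cos 175°·cos 55°, −sin 55°), v₂ = (sin 105°·cos 36°, cos 105°·cos 36°, −sin 36°).
n = v₁ × v₂ = (0.164, -0.611, 0.436) (taken with n_z > 0).
tan δ = √(n_x²+n_y²)/n_z = 0.632/0.436, so δ = 55.4°.
Dip direction = azimuth of (n_x, n_y) = atan2(0.164, -0.611) = 165°.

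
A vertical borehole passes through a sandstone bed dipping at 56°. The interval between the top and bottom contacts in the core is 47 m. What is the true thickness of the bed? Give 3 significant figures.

26.3 m

True thickness t = h · cos(dip) = 47 × cos 56°
t = 47 × 0.5592 = 26.282 m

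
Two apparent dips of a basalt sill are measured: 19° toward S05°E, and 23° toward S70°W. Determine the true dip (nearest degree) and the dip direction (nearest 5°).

true dip 26°, dip direction 220°

Represent each trace as a vector plunging at its apparent dip toward its trend (east-north-up frame): v₁ = (0.082, -0.942, -0.326), v₂ = (-0.865, -0.315, -0.391).
n = v₁ × v₂ = (-0.266, -0.314, 0.841) (taken with n_z > 0).
tan δ = √(n_x²+n_y²)/n_z = 0.411/0.841, so δ = 26.1°.
The horizontal component of n points toward azimuth atan2(n_x, n_y) = 220°, the dip direction.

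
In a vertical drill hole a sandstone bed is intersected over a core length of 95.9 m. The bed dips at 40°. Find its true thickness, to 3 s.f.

True thickness t = h · cos(dip) = 95.9 × cos 40°
t = 95.9 × 0.7660 = 73.464 m

73.5 m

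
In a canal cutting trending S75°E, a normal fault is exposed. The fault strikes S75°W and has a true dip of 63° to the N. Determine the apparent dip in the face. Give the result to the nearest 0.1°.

44.5°

The section lies 30° from the strike.
tan α = tan 63° × sin 30° = 1.9626 × 0.5000 = 0.9813
apparent dip = arctan 0.9813 = 44.46°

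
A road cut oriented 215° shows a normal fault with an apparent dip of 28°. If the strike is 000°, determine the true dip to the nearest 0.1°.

The section is 35° from the strike.
tan(true dip) = tan 28° / sin 35° = 0.9270
true dip = arctan 0.9270 = 42.83°

42.8°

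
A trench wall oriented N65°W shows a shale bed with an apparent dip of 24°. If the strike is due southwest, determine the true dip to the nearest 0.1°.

25.4°

β = acute angle between strike due southwest and section N65°W = 70°.
tan δ = tan α / sin β = tan 24° / sin 70° = 0.4452 / 0.9397 = 0.4738
δ = arctan(0.4738) = 25.35°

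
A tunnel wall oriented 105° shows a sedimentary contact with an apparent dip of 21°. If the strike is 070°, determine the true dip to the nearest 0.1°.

The section is 35° from the strike.
tan(true dip) = tan 21° / sin 35° = 0.6692
true dip = arctan 0.6692 = 33.79°

33.8°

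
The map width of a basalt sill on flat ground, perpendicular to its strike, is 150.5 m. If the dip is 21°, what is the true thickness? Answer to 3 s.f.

53.9 m

True thickness t = w · sin(dip) = 150.5 × sin 21°
t = 150.5 × 0.3584 = 53.934 m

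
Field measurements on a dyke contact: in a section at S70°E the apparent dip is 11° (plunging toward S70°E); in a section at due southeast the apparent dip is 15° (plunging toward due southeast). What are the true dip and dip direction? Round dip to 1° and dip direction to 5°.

true dip 16°, dip direction 160°

The two traces are lines in the plane: v₁ = (sin 110°·cos 11°, cos 110°·cos 11°, −sin 11°), v₂ = (sin 135°·cos 15°, cos 135°·cos 15°, −sin 15°).
Cross product v₁ × v₂ gives the pole to the plane: n ∝ (0.043, -0.108, 0.401).
tan δ = √(n_x²+n_y²)/n_z = 0.117/0.401, so δ = 16.2°.
The horizontal component of n points toward azimuth atan2(n_x, n_y) = 158°, the dip direction.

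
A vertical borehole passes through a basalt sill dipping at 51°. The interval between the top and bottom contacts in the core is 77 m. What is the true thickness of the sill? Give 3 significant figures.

True thickness t = h · cos(dip) = 77 × cos 51°
t = 77 × 0.6293 = 48.458 m

48.5 m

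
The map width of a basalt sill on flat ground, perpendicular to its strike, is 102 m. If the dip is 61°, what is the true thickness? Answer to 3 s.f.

89.2 m

True thickness t = w · sin(dip) = 102 × sin 61°
t = 102 × 0.8746 = 89.211 m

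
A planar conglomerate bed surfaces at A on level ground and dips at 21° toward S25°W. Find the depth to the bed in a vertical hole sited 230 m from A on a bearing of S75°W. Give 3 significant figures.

56.8 m

The hole lies 50° from the dip direction, so the down-dip offset is 230 × cos 50° = 147.84 m.
Depth = down-dip offset × tan(dip) = 147.84 × tan 21° = 147.84 × 0.3839
Depth = 56.75 m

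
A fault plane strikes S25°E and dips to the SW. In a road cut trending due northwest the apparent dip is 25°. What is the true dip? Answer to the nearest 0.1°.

53.7°

The section is 20° from the strike.
tan(true dip) = tan 25° / sin 20° = 1.3634
δ = arctan(1.3634) = 53.74°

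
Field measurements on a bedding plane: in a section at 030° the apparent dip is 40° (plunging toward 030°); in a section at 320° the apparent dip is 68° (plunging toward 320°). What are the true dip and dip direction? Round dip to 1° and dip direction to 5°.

The two traces are lines in the plane: v₁ = (sin 30°·cos 40°, cos 30°·cos 40°, −sin 40°), v₂ = (sin 320°·cos 68°, cos 320°·cos 68°, −sin 68°).
n = v₁ × v₂ = (-0.431, 0.510, 0.270) (taken with n_z > 0).
tan δ = √(n_x²+n_y²)/n_z = 0.667/0.270, so δ = 68.0°.
The horizontal component of n points toward azimuth atan2(n_x, n_y) = 320°, the dip direction.

true dip 68°, dip direction 320°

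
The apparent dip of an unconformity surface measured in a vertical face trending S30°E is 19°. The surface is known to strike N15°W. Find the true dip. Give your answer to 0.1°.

The section is 15° from the strike.
tan δ = tan α / sin β = tan 19° / sin 15° = 0.3443 / 0.2588 = 1.3304
true dip = arctan 1.3304 = 53.07°

53.1°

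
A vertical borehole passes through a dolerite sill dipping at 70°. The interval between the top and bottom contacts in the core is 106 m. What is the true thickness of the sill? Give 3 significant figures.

True thickness t = h · cos(dip) = 106 × cos 70°
t = 106 × 0.3420 = 36.254 m

36.3 m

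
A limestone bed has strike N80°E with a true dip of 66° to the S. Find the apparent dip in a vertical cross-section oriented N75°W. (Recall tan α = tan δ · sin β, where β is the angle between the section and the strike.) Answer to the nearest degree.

44°

The strike is N80°E and the section trends N75°W; the acute angle between them is β = 25°.
tan(apparent dip) = tan 66° · sin 25° = 0.9492
α = arctan(0.9492) = 43.51°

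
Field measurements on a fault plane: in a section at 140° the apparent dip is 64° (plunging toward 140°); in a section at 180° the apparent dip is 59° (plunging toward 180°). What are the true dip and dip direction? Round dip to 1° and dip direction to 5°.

true dip 64°, dip direction 145°

Represent each trace as a vector plunging at its apparent dip toward its trend (east-north-up frame): v₁ = (0.282, -0.336, -0.899), v₂ = (0.000, -0.515, -0.857).
n = v₁ × v₂ = (0.175, -0.242, 0.145) (taken with n_z > 0).
True dip = arccos(n_z / |n|) = arccos(0.4375) = 64.1°.
The horizontal component of n points toward azimuth atan2(n_x, n_y) = 144°, the dip direction.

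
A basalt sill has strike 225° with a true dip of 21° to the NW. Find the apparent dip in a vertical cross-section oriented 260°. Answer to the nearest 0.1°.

Angle between strike (225°) and section (260°): β = 35°.
tan(apparent dip) = tan 21° · sin 35° = 0.2202
α = arctan(0.2202) = 12.42°

12.4°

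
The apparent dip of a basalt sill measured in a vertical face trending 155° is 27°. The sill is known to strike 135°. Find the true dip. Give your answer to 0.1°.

The section is 20° from the strike.
tan δ = tan α / sin β = tan 27° / sin 20° = 0.5095 / 0.3420 = 1.4898
true dip = arctan 1.4898 = 56.13°

56.1°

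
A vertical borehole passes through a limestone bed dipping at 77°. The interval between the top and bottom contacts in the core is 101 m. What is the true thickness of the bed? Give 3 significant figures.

22.7 m

True thickness t = h · cos(dip) = 101 × cos 77°
t = 101 × 0.2250 = 22.720 m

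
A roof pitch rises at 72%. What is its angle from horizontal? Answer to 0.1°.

35.8°

tan θ = 72/100 = 0.7200
θ = arctan(0.7200) = 35.75°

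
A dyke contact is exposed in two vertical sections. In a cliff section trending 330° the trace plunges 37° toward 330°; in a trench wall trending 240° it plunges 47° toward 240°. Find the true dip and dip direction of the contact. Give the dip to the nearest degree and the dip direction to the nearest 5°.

Represent each trace as a vector plunging at its apparent dip toward its trend (east-north-up frame): v₁ = (-0.399, 0.692, -0.602), v₂ = (-0.591, -0.341, -0.731).
n = v₁ × v₂ = (-0.711, 0.063, 0.545) (taken with n_z > 0).
True dip = arccos(n_z / |n|) = arccos(0.6066) = 52.7°.
Dip direction = atan2(-0.711, 0.063) = 275° (azimuth of n's horizontal projection).

true dip 53°, dip direction 275°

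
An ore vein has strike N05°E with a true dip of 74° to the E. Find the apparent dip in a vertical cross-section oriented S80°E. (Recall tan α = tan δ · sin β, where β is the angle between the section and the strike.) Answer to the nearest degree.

Angle between strike (N05°E) and section (S80°E): β = 85°.
tan(apparent dip) = tan 74° · sin 85° = 3.4741
α = arctan(3.4741) = 73.94°

74°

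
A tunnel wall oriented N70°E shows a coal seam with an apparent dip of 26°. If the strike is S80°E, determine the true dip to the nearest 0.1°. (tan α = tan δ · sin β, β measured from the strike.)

β = acute angle between strike S80°E and section N70°E = 30°.
tan(true dip) = tan 26° / sin 30° = 0.9755
true dip = arctan 0.9755 = 44.29°

44.3°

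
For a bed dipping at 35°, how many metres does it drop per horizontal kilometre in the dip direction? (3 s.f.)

drop per km = 1000 × tan 35° = 1000 × 0.7002

700 m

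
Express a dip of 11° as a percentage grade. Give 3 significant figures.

19.4%

grade % = 100 × tan 11° = 100 × 0.1944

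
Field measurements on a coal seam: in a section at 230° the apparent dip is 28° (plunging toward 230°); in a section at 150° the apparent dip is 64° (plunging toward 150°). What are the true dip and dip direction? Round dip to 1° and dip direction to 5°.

true dip 64°, dip direction 155°

Each apparent-dip line lies in the plane. As unit vectors (x east, y north, z up), v₁ plunges 28°→230° and v₂ plunges 64°→150°.
n = v₁ × v₂ = (0.332, -0.711, 0.381) (taken with n_z > 0).
True dip = arccos(n_z / |n|) = arccos(0.4370) = 64.1°.
Dip direction = azimuth of (n_x, n_y) = atan2(0.332, -0.711) = 155°.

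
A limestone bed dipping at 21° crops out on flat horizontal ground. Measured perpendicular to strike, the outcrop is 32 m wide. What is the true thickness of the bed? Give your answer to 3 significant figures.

11.5 m

True thickness t = w · sin(dip) = 32 × sin 21°
t = 32 × 0.3584 = 11.468 m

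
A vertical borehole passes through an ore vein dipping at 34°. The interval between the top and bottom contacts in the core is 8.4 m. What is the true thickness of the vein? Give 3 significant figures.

True thickness t = h · cos(dip) = 8.4 × cos 34°
t = 8.4 × 0.8290 = 6.964 m

6.96 m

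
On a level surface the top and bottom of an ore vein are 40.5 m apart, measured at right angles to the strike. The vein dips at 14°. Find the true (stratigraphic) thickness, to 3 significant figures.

9.80 m

True thickness t = w · sin(dip) = 40.5 × sin 14°
t = 40.5 × 0.2419 = 9.798 m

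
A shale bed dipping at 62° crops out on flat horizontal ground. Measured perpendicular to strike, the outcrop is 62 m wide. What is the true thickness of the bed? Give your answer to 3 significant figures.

True thickness t = w · sin(dip) = 62 × sin 62°
t = 62 × 0.8829 = 54.743 m

54.7 m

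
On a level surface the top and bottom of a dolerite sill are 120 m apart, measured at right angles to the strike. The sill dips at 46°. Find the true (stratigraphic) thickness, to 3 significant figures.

86.3 m

True thickness t = w · sin(dip) = 120 × sin 46°
t = 120 × 0.7193 = 86.321 m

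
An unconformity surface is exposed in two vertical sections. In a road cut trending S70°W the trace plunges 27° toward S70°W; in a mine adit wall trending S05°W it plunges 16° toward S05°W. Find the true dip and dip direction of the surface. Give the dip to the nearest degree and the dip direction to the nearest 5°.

Each apparent-dip line lies in the plane. As unit vectors (x east, y north, z up), v₁ plunges 27°→S70°W and v₂ plunges 16°→S05°W.
Cross product v₁ × v₂ gives the pole to the plane: n ∝ (-0.351, -0.193, 0.776).
True dip = arccos(n_z / |n|) = arccos(0.8888) = 27.3°.
Dip direction = azimuth of (n_x, n_y) = atan2(-0.351, -0.193) = 241°.

true dip 27°, dip direction 240°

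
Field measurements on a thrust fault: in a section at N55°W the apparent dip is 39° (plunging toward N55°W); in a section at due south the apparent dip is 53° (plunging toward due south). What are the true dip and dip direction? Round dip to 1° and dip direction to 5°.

true dip 67°, dip direction 235°

Represent each trace as a vector plunging at its apparent dip toward its trend (east-north-up frame): v₁ = (-0.637, 0.446, -0.629), v₂ = (0.000, -0.602, -0.799).
n = v₁ × v₂ = (-0.735, -0.508, 0.383) (taken with n_z > 0).
True dip = arccos(n_z / |n|) = arccos(0.3941) = 66.8°.
Dip direction = azimuth of (n_x, n_y) = atan2(-0.735, -0.508) = 235°.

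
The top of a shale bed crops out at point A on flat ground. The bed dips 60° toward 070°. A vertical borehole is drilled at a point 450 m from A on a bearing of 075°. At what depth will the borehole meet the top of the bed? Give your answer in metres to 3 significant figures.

The hole lies 5° from the dip direction, so the down-dip offset is 450 × cos 5° = 448.29 m.
Depth = down-dip offset × tan(dip) = 448.29 × tan 60° = 448.29 × 1.7321
Depth = 776.46 m

776 m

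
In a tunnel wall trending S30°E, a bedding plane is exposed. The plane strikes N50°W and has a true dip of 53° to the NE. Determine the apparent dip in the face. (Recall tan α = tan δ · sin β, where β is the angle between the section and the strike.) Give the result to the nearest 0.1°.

24.4°

The section lies 20° from the strike.
tan α = tan 53° × sin 20° = 1.3270 × 0.3420 = 0.4539
α = arctan(0.4539) = 24.41°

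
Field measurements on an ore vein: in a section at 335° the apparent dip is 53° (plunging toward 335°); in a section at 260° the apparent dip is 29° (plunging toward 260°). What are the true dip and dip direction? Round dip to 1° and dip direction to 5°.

Each apparent-dip line lies in the plane. As unit vectors (x east, y north, z up), v₁ plunges 53°→335° and v₂ plunges 29°→260°.
The plane normal is n = v₁ × v₂ ∝ (-0.386, 0.565, 0.508).
True dip = arccos(n_z / |n|) = arccos(0.5967) = 53.4°.
Dip direction = atan2(-0.386, 0.565) = 326° (azimuth of n's horizontal projection).

true dip 53°, dip direction 325°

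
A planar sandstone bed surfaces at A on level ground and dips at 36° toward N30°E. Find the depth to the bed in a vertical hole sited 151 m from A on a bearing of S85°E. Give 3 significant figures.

46.4 m

The hole lies 65° from the dip direction, so the down-dip offset is 151 × cos 65° = 63.82 m.
Depth = down-dip offset × tan(dip) = 63.82 × tan 36° = 63.82 × 0.7265
Depth = 46.36 m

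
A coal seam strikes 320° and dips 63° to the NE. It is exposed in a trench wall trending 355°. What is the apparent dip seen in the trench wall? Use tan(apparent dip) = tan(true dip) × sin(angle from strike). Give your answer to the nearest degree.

48°

The section lies 35° from the strike.
tan(apparent dip) = tan 63° · sin 35° = 1.1257
apparent dip = arctan 1.1257 = 48.38°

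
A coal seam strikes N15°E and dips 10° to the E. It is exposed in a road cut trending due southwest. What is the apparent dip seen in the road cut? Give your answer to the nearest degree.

The section lies 30° from the strike.
tan α = tan 10° × sin 30° = 0.1763 × 0.5000 = 0.0882
α = arctan(0.0882) = 5.04°

5°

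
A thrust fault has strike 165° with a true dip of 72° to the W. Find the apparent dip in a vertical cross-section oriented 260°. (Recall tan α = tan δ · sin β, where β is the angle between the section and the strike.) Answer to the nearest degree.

72°

Angle between strike (165°) and section (260°): β = 85°.
tan(apparent dip) = tan 72° · sin 85° = 3.0660
α = arctan(3.0660) = 71.94°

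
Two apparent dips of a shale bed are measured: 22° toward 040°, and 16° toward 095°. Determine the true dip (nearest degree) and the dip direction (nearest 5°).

The two traces are lines in the plane: v₁ = (sin 40°·cos 22°, cos 40°·cos 22°, −sin 22°), v₂ = (sin 95°·cos 16°, cos 95°·cos 16°, −sin 16°).
n = v₁ × v₂ = (0.227, 0.194, 0.730) (taken with n_z > 0).
tan δ = √(n_x²+n_y²)/n_z = 0.299/0.730, so δ = 22.3°.
Dip direction = azimuth of (n_x, n_y) = atan2(0.227, 0.194) = 49°.

true dip 22°, dip direction 050°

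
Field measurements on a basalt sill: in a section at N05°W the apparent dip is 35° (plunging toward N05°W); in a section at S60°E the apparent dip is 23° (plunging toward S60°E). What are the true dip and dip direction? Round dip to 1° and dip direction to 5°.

true dip 51°, dip direction 050°

The two traces are lines in the plane: v₁ = (sin 355°·cos 35°, cos 355°·cos 35°, −sin 35°), v₂ = (sin 120°·cos 23°, cos 120°·cos 23°, −sin 23°).
Cross product v₁ × v₂ gives the pole to the plane: n ∝ (0.583, 0.485, 0.618).
Dip δ = arctan(|n_h|/n_z) = arctan(0.758/0.618) = 50.8°.
The horizontal component of n points toward azimuth atan2(n_x, n_y) = 50°, the dip direction.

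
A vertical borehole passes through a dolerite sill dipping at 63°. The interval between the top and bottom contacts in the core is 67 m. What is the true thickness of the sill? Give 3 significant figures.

30.4 m

True thickness t = h · cos(dip) = 67 × cos 63°
t = 67 × 0.4540 = 30.417 m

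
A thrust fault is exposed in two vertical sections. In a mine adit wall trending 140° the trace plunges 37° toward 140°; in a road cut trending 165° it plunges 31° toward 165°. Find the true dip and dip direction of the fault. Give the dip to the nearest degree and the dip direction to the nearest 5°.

true dip 38°, dip direction 125°

Represent each trace as a vector plunging at its apparent dip toward its trend (east-north-up frame): v₁ = (0.513, -0.612, -0.602), v₂ = (0.222, -0.828, -0.515).
The plane normal is n = v₁ × v₂ ∝ (0.183, -0.131, 0.289).
Dip δ = arctan(|n_h|/n_z) = arctan(0.225/0.289) = 37.9°.
Dip direction = azimuth of (n_x, n_y) = atan2(0.183, -0.131) = 126°.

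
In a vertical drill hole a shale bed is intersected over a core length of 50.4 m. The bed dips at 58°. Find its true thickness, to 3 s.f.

26.7 m

True thickness t = h · cos(dip) = 50.4 × cos 58°
t = 50.4 × 0.5299 = 26.708 m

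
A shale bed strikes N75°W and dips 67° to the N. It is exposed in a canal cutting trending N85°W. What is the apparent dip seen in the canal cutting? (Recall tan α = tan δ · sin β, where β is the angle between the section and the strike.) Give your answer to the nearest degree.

22°

Angle between strike (N75°W) and section (N85°W): β = 10°.
tan α = tan 67° × sin 10° = 2.3559 × 0.1736 = 0.4091
apparent dip = arctan 0.4091 = 22.25°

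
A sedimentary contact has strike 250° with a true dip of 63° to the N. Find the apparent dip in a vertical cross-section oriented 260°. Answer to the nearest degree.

19°

The strike is 250° and the section trends 260°; the acute angle between them is β = 10°.
tan α = tan 63° × sin 10° = 1.9626 × 0.1736 = 0.3408
α = arctan(0.3408) = 18.82°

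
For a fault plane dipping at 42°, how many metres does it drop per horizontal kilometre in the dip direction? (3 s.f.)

900 m

drop per km = 1000 × tan 42° = 1000 × 0.9004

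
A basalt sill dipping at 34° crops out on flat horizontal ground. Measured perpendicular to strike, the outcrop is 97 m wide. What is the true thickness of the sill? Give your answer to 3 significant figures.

True thickness t = w · sin(dip) = 97 × sin 34°
t = 97 × 0.5592 = 54.242 m

54.2 m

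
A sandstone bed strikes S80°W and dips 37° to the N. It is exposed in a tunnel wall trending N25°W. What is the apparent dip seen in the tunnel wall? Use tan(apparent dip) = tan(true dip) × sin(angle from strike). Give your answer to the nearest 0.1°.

The section lies 75° from the strike.
tan(apparent dip) = tan 37° · sin 75° = 0.7279
apparent dip = arctan 0.7279 = 36.05°

36.1°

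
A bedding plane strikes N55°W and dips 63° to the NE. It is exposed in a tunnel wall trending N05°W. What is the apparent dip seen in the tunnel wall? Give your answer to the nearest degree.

56°

The strike is N55°W and the section trends N05°W; the acute angle between them is β = 50°.
tan α = tan 63° × sin 50° = 1.9626 × 0.7660 = 1.5034
apparent dip = arctan 1.5034 = 56.37°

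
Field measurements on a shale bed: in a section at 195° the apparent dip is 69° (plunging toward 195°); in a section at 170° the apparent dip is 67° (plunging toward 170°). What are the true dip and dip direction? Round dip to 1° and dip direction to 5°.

Each apparent-dip line lies in the plane. As unit vectors (x east, y north, z up), v₁ plunges 69°→195° and v₂ plunges 67°→170°.
The plane normal is n = v₁ × v₂ ∝ (-0.041, -0.149, 0.059).
True dip = arccos(n_z / |n|) = arccos(0.3584) = 69.0°.
Dip direction = azimuth of (n_x, n_y) = atan2(-0.041, -0.149) = 195°.

true dip 69°, dip direction 195°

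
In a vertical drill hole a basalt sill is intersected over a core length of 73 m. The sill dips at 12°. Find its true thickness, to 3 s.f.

True thickness t = h · cos(dip) = 73 × cos 12°
t = 73 × 0.9781 = 71.405 m

71.4 m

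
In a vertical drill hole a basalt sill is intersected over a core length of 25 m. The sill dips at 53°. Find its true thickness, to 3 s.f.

15.0 m

True thickness t = h · cos(dip) = 25 × cos 53°
t = 25 × 0.6018 = 15.045 m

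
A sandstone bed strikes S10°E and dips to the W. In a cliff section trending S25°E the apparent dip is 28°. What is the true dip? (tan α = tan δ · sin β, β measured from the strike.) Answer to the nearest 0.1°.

The section is 15° from the strike.
tan(true dip) = tan 28° / sin 15° = 2.0544
true dip = arctan 2.0544 = 64.04°

64.0°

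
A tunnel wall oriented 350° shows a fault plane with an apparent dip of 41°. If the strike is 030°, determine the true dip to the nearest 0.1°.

53.5°

The section is 40° from the strike.
tan(true dip) = tan 41° / sin 40° = 1.3524
true dip = arctan 1.3524 = 53.52°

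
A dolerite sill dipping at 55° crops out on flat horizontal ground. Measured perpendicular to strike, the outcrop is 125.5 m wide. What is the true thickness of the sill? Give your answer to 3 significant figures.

103 m

True thickness t = w · sin(dip) = 125.5 × sin 55°
t = 125.5 × 0.8192 = 102.804 m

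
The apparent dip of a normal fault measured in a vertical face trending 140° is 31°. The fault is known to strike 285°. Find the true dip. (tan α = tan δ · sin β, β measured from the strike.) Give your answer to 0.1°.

46.3°

β = acute angle between strike 285° and section 140° = 35°.
tan δ = tan α / sin β = tan 31° / sin 35° = 0.6009 / 0.5736 = 1.0476
δ = arctan(1.0476) = 46.33°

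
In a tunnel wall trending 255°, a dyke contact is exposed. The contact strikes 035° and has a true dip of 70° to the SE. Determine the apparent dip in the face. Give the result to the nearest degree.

60°

Angle between strike (035°) and section (255°): β = 40°.
tan α = tan 70° × sin 40° = 2.7475 × 0.6428 = 1.7660
apparent dip = arctan 1.7660 = 60.48°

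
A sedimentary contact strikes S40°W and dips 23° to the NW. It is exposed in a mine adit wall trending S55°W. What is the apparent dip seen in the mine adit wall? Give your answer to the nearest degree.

Angle between strike (S40°W) and section (S55°W): β = 15°.
tan(apparent dip) = tan 23° · sin 15° = 0.1099
α = arctan(0.1099) = 6.27°

6°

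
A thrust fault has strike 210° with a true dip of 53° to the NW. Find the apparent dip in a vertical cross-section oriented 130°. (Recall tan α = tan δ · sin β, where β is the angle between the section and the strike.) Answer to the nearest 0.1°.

The strike is 210° and the section trends 130°; the acute angle between them is β = 80°.
tan α = tan 53° × sin 80° = 1.3270 × 0.9848 = 1.3069
α = arctan(1.3069) = 52.58°

52.6°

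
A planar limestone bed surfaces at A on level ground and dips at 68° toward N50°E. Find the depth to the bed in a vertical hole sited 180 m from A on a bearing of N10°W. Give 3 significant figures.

The hole lies 60° from the dip direction, so the down-dip offset is 180 × cos 60° = 90.00 m.
Depth = down-dip offset × tan(dip) = 90.00 × tan 68° = 90.00 × 2.4751
Depth = 222.76 m

223 m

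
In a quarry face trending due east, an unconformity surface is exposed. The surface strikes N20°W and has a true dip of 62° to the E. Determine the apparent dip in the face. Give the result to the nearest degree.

60°

Angle between strike (N20°W) and section (due east): β = 70°.
tan(apparent dip) = tan 62° · sin 70° = 1.7673
apparent dip = arctan 1.7673 = 60.50°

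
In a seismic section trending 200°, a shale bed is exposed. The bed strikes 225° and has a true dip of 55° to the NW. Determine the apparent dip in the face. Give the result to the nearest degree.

31°

The section lies 25° from the strike.
tan(apparent dip) = tan 55° · sin 25° = 0.6036
α = arctan(0.6036) = 31.11°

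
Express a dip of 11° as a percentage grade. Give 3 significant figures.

19.4%

grade % = 100 × tan 11° = 100 × 0.1944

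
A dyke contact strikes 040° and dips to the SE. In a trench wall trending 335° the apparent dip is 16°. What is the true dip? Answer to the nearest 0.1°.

17.6°

β = acute angle between strike 040° and section 335° = 65°.
tan δ = tan α / sin β = tan 16° / sin 65° = 0.2867 / 0.9063 = 0.3164
true dip = arctan 0.3164 = 17.56°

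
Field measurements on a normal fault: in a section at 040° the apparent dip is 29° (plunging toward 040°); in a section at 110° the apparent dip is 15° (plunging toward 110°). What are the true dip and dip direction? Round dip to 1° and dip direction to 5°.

Represent each trace as a vector plunging at its apparent dip toward its trend (east-north-up frame): v₁ = (0.562, 0.670, -0.485), v₂ = (0.908, -0.330, -0.259).
The plane normal is n = v₁ × v₂ ∝ (0.334, 0.295, 0.794).
Dip δ = arctan(|n_h|/n_z) = arctan(0.445/0.794) = 29.3°.
Dip direction = azimuth of (n_x, n_y) = atan2(0.334, 0.295) = 49°.

true dip 29°, dip direction 050°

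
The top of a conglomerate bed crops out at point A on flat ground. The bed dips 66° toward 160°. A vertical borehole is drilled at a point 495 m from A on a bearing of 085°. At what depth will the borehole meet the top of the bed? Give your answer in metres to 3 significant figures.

The hole lies 75° from the dip direction, so the down-dip offset is 495 × cos 75° = 128.12 m.
Depth = down-dip offset × tan(dip) = 128.12 × tan 66° = 128.12 × 2.2460
Depth = 287.75 m

288 m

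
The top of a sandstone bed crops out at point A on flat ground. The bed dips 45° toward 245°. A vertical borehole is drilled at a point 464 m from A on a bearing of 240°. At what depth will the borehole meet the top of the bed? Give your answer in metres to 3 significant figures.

The hole lies 5° from the dip direction, so the down-dip offset is 464 × cos 5° = 462.23 m.
Depth = down-dip offset × tan(dip) = 462.23 × tan 45° = 462.23 × 1.0000
Depth = 462.23 m

462 m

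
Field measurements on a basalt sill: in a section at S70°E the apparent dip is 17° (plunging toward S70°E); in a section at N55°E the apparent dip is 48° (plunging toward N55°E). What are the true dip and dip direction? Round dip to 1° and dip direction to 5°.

Each apparent-dip line lies in the plane. As unit vectors (x east, y north, z up), v₁ plunges 17°→S70°E and v₂ plunges 48°→N55°E.
n = v₁ × v₂ = (0.355, 0.508, 0.524) (taken with n_z > 0).
Dip δ = arctan(|n_h|/n_z) = arctan(0.620/0.524) = 49.8°.
The horizontal component of n points toward azimuth atan2(n_x, n_y) = 35°, the dip direction.

true dip 50°, dip direction 035°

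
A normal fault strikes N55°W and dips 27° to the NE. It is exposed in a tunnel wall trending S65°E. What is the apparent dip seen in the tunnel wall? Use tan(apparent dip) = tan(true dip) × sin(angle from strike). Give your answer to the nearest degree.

5°

Angle between strike (N55°W) and section (S65°E): β = 10°.
tan α = tan 27° × sin 10° = 0.5095 × 0.1736 = 0.0885
α = arctan(0.0885) = 5.06°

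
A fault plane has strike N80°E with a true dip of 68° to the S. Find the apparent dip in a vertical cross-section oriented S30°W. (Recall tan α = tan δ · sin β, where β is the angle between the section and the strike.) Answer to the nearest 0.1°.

The section lies 50° from the strike.
tan α = tan 68° × sin 50° = 2.4751 × 0.7660 = 1.8960
apparent dip = arctan 1.8960 = 62.19°

62.2°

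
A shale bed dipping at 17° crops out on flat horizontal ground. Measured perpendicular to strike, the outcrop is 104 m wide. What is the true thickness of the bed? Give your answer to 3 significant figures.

True thickness t = w · sin(dip) = 104 × sin 17°
t = 104 × 0.2924 = 30.407 m

30.4 m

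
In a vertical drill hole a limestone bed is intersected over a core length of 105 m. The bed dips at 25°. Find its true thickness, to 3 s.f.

True thickness t = h · cos(dip) = 105 × cos 25°
t = 105 × 0.9063 = 95.162 m

95.2 m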